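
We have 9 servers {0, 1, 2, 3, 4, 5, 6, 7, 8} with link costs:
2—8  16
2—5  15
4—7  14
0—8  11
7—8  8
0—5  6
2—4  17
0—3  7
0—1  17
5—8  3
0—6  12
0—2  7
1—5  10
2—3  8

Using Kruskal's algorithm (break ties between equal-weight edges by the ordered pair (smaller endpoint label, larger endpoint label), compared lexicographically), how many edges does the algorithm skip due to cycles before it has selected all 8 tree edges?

Sort edges by weight, then run Kruskal:
5—8 (3): add — endpoints in different components.
0—5 (6): add — endpoints in different components.
0—2 (7): add — endpoints in different components.
0—3 (7): add — endpoints in different components.
2—3 (8): skip — 2 and 3 already connected.
7—8 (8): add — endpoints in different components.
1—5 (10): add — endpoints in different components.
0—8 (11): skip — 0 and 8 already connected.
0—6 (12): add — endpoints in different components.
4—7 (14): add — endpoints in different components.
Edges rejected before the tree was complete: 2.

2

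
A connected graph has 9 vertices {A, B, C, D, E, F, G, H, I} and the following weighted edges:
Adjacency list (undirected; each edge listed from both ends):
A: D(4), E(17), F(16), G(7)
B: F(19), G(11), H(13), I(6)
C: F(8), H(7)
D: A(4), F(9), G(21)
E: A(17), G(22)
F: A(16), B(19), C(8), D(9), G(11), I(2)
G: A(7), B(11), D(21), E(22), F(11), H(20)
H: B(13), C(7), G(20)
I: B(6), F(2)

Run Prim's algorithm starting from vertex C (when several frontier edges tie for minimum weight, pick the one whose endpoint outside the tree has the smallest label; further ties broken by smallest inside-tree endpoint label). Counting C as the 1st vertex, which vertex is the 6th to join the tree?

D

Prim's algorithm from C:
Step 1: cheapest edge leaving the tree is C H (7); add H.
Step 2: cheapest edge leaving the tree is C F (8); add F.
Step 3: cheapest edge leaving the tree is F I (2); add I.
Step 4: cheapest edge leaving the tree is B I (6); add B.
Step 5: cheapest edge leaving the tree is D F (9); add D.
Step 6: cheapest edge leaving the tree is A D (4); add A.
Step 7: cheapest edge leaving the tree is A G (7); add G.
Step 8: cheapest edge leaving the tree is A E (17); add E.
Vertex order: C, H, F, I, B, D, A, G, E. The 6th vertex is D.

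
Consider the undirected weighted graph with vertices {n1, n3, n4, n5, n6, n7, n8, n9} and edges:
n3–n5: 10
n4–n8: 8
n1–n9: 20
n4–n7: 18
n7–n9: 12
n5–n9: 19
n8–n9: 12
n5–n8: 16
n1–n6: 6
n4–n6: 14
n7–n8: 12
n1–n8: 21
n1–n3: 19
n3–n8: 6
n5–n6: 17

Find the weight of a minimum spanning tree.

68

Prim's algorithm from n1:
Step 1: cheapest edge leaving the tree is n1–n6 (6); add n6.
Step 2: cheapest edge leaving the tree is n4–n6 (14); add n4.
Step 3: cheapest edge leaving the tree is n4–n8 (8); add n8.
Step 4: cheapest edge leaving the tree is n3–n8 (6); add n3.
Step 5: cheapest edge leaving the tree is n3–n5 (10); add n5.
Step 6: cheapest edge leaving the tree is n7–n8 (12); add n7.
Step 7: cheapest edge leaving the tree is n7–n9 (12); add n9.
MST edges: n1–n6, n4–n6, n4–n8, n3–n8, n3–n5, n7–n8, n7–n9; total weight 6+14+8+6+10+12+12 = 68.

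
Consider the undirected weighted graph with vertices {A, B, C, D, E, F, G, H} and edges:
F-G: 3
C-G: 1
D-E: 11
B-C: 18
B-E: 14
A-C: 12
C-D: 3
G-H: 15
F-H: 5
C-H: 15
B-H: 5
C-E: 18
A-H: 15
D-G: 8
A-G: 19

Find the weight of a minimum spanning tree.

40

Prim's algorithm from E:
Step 1: cheapest edge leaving the tree is D-E (11); add D.
Step 2: cheapest edge leaving the tree is C-D (3); add C.
Step 3: cheapest edge leaving the tree is C-G (1); add G.
Step 4: cheapest edge leaving the tree is F-G (3); add F.
Step 5: cheapest edge leaving the tree is F-H (5); add H.
Step 6: cheapest edge leaving the tree is B-H (5); add B.
Step 7: cheapest edge leaving the tree is A-C (12); add A.
MST edges: D-E, C-D, C-G, F-G, F-H, B-H, A-C; total weight 11+3+1+3+5+5+12 = 40.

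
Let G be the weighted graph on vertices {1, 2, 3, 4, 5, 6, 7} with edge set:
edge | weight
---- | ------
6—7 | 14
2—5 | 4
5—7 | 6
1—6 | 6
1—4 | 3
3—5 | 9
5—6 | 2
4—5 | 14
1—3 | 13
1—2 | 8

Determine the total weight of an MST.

Kruskal: consider edges lightest-first.
5—6 (2): add. Components now {1} {2} {3} {4} {5,6} {7}
1—4 (3): add. Components now {1,4} {2} {3} {5,6} {7}
2—5 (4): add. Components now {1,4} {2,5,6} {3} {7}
1—6 (6): add. Components now {1,2,4,5,6} {3} {7}
5—7 (6): add. Components now {1,2,4,5,6,7} {3}
1—2 (8): skip — 1 and 2 already connected.
3—5 (9): add. Components now {1,2,3,4,5,6,7}
MST edges: 5—6, 1—4, 2—5, 1—6, 5—7, 3—5; total weight 2+3+4+6+6+9 = 30.

30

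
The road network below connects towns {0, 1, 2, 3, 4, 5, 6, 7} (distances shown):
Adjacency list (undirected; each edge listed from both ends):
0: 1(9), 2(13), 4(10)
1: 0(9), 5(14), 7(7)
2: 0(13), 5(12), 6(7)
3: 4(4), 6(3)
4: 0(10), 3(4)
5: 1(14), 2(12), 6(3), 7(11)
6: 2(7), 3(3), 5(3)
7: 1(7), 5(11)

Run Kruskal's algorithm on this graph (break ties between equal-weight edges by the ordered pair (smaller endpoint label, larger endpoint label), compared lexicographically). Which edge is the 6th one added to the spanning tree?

Sort edges by weight, then run Kruskal:
3-6 (3): add — endpoints in different components.
5-6 (3): add — endpoints in different components.
3-4 (4): add — endpoints in different components.
1-7 (7): add — endpoints in different components.
2-6 (7): add — endpoints in different components.
0-1 (9): add — endpoints in different components.
0-4 (10): add — endpoints in different components.
The 6th edge added is 0-1.

0-1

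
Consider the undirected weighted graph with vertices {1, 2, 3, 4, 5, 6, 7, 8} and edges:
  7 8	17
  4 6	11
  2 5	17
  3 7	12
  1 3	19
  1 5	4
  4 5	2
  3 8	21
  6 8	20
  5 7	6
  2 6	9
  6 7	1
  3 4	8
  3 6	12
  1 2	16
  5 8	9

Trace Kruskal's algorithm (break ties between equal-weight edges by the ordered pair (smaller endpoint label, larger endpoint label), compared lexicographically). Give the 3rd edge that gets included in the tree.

Kruskal: consider edges lightest-first.
6 7 (1): add — endpoints in different components.
4 5 (2): add — endpoints in different components.
1 5 (4): add — endpoints in different components.
5 7 (6): add — endpoints in different components.
3 4 (8): add — endpoints in different components.
2 6 (9): add — endpoints in different components.
5 8 (9): add — endpoints in different components.
The 3rd edge added is 1 5.

1-5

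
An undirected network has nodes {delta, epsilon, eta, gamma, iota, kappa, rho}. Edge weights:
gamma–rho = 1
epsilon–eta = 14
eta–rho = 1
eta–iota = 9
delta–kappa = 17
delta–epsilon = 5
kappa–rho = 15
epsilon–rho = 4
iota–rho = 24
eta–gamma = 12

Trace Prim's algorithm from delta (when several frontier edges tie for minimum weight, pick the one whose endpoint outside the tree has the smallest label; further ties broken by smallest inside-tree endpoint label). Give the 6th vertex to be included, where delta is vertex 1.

Grow the tree from delta using Prim:
Step 1: cheapest edge leaving the tree is delta–epsilon (5); add epsilon.
Step 2: cheapest edge leaving the tree is epsilon–rho (4); add rho.
Step 3: cheapest edge leaving the tree is eta–rho (1); add eta.
Step 4: cheapest edge leaving the tree is gamma–rho (1); add gamma.
Step 5: cheapest edge leaving the tree is eta–iota (9); add iota.
Step 6: cheapest edge leaving the tree is kappa–rho (15); add kappa.
Vertex order: delta, epsilon, rho, eta, gamma, iota, kappa. The 6th vertex is iota.

iota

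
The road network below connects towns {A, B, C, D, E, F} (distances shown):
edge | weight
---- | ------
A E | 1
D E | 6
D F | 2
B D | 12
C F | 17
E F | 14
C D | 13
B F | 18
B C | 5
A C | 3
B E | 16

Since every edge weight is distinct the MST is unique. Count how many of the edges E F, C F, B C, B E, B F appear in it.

1

Kruskal: consider edges lightest-first.
A E (1): add — endpoints in different components.
D F (2): add — endpoints in different components.
A C (3): add — endpoints in different components.
B C (5): add — endpoints in different components.
D E (6): add — endpoints in different components.
MST edge set: {A E, D F, A C, B C, D E}.
Of the listed edges, {B C} are in the MST → 1.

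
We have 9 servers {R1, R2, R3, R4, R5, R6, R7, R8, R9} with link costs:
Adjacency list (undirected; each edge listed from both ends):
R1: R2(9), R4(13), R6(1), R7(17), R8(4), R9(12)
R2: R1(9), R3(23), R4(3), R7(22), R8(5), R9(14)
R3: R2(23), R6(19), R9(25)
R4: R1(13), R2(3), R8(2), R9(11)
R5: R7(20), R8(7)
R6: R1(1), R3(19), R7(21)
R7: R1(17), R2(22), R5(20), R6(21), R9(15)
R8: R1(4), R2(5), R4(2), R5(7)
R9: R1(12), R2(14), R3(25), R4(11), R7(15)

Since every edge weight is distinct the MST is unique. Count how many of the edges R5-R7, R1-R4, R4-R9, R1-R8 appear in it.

2

Kruskal's algorithm — process edges by increasing weight (ties by edge label):
R1-R6 (1): add — endpoints in different components.
R4-R8 (2): add — endpoints in different components.
R2-R4 (3): add — endpoints in different components.
R1-R8 (4): add — endpoints in different components.
R2-R8 (5): skip — R8 and R2 already connected.
R5-R8 (7): add — endpoints in different components.
R1-R2 (9): skip — R1 and R2 already connected.
R4-R9 (11): add — endpoints in different components.
R1-R9 (12): skip — R9 and R1 already connected.
R1-R4 (13): skip — R1 and R4 already connected.
R2-R9 (14): skip — R9 and R2 already connected.
R7-R9 (15): add — endpoints in different components.
R1-R7 (17): skip — R7 and R1 already connected.
R3-R6 (19): add — endpoints in different components.
MST edge set: {R1-R6, R4-R8, R2-R4, R1-R8, R5-R8, R4-R9, R7-R9, R3-R6}.
Of the listed edges, {R4-R9, R1-R8} are in the MST → 2.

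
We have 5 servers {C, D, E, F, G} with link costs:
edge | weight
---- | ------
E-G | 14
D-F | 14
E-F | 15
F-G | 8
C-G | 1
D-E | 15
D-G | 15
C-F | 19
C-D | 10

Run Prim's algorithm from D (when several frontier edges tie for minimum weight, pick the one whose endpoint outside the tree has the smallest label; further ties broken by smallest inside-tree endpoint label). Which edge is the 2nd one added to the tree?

Grow the tree from D using Prim:
Step 1: cheapest edge leaving the tree is C-D (10); add C.
Step 2: cheapest edge leaving the tree is C-G (1); add G.
Step 3: cheapest edge leaving the tree is F-G (8); add F.
Step 4: cheapest edge leaving the tree is E-G (14); add E.
The 2nd edge added is C-G.

C-G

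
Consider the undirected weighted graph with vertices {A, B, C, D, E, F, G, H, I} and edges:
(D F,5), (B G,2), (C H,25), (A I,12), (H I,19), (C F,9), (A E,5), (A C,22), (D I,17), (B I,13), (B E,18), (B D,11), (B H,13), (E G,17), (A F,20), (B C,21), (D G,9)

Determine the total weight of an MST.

68

Kruskal's algorithm — process edges by increasing weight (ties by edge label):
B G (2): add — endpoints in different components.
A E (5): add — endpoints in different components.
D F (5): add — endpoints in different components.
C F (9): add — endpoints in different components.
D G (9): add — endpoints in different components.
B D (11): skip — B and D already connected.
A I (12): add — endpoints in different components.
B H (13): add — endpoints in different components.
B I (13): add — endpoints in different components.
MST edges: B G, A E, D F, C F, D G, A I, B H, B I; total weight 2+5+5+9+9+12+13+13 = 68.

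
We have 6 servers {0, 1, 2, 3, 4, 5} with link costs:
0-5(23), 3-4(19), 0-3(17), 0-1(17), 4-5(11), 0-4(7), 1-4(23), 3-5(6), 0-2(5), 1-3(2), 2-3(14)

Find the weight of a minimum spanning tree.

Sort edges by weight, then run Kruskal:
1-3 (2): add — endpoints in different components.
0-2 (5): add — endpoints in different components.
3-5 (6): add — endpoints in different components.
0-4 (7): add — endpoints in different components.
4-5 (11): add — endpoints in different components.
MST edges: 1-3, 0-2, 3-5, 0-4, 4-5; total weight 2+5+6+7+11 = 31.

31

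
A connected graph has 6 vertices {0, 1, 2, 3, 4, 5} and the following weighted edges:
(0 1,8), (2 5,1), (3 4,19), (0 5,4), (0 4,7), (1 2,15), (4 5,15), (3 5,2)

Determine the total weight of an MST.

22

Sort edges by weight, then run Kruskal:
2 5 (1): add — endpoints in different components.
3 5 (2): add — endpoints in different components.
0 5 (4): add — endpoints in different components.
0 4 (7): add — endpoints in different components.
0 1 (8): add — endpoints in different components.
MST edges: 2 5, 3 5, 0 5, 0 4, 0 1; total weight 1+2+4+7+8 = 22.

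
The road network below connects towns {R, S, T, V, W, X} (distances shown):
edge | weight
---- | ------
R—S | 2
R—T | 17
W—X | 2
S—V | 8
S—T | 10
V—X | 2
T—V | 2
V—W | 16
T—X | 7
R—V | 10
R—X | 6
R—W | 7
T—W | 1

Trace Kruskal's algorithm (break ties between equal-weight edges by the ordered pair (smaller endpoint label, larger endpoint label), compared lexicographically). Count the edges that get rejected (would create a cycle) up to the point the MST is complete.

Sort edges by weight, then run Kruskal:
T—W (1): add. Components now {T,W} {V} {S} {R} {X}
R—S (2): add. Components now {T,W} {V} {R,S} {X}
T—V (2): add. Components now {T,V,W} {R,S} {X}
V—X (2): add. Components now {T,V,W,X} {R,S}
W—X (2): skip — W and X already connected.
R—X (6): add. Components now {R,S,T,V,W,X}
Edges rejected before the tree was complete: 1.

1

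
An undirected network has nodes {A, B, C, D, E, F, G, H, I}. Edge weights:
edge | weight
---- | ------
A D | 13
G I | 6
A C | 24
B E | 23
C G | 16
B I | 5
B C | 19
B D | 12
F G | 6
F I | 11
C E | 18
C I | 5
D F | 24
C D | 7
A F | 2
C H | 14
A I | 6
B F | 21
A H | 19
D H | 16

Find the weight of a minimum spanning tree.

63

Kruskal's algorithm — process edges by increasing weight (ties by edge label):
A F (2): add — endpoints in different components.
B I (5): add — endpoints in different components.
C I (5): add — endpoints in different components.
A I (6): add — endpoints in different components.
F G (6): add — endpoints in different components.
G I (6): skip — G and I already connected.
C D (7): add — endpoints in different components.
F I (11): skip — F and I already connected.
B D (12): skip — B and D already connected.
A D (13): skip — A and D already connected.
C H (14): add — endpoints in different components.
C G (16): skip — C and G already connected.
D H (16): skip — D and H already connected.
C E (18): add — endpoints in different components.
MST edges: A F, B I, C I, A I, F G, C D, C H, C E; total weight 2+5+5+6+6+7+14+18 = 63.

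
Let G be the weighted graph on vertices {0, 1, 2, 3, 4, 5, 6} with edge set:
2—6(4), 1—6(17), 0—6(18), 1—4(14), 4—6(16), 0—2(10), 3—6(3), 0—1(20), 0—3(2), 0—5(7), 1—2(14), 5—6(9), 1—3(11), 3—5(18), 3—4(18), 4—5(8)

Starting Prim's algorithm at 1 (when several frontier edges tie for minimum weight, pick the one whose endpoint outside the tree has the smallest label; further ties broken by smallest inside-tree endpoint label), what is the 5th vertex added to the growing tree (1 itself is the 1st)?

Grow the tree from 1 using Prim:
Step 1: cheapest edge leaving the tree is 1—3 (11); add 3.
Step 2: cheapest edge leaving the tree is 0—3 (2); add 0.
Step 3: cheapest edge leaving the tree is 3—6 (3); add 6.
Step 4: cheapest edge leaving the tree is 2—6 (4); add 2.
Step 5: cheapest edge leaving the tree is 0—5 (7); add 5.
Step 6: cheapest edge leaving the tree is 4—5 (8); add 4.
Vertex order: 1, 3, 0, 6, 2, 5, 4. The 5th vertex is 2.

2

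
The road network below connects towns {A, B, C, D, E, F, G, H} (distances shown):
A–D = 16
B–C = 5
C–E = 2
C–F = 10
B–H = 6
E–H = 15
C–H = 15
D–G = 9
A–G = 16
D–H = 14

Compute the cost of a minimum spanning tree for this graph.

62

Kruskal: consider edges lightest-first.
C–E (2): add — endpoints in different components.
B–C (5): add — endpoints in different components.
B–H (6): add — endpoints in different components.
D–G (9): add — endpoints in different components.
C–F (10): add — endpoints in different components.
D–H (14): add — endpoints in different components.
C–H (15): skip — C and H already connected.
E–H (15): skip — E and H already connected.
A–D (16): add — endpoints in different components.
MST edges: C–E, B–C, B–H, D–G, C–F, D–H, A–D; total weight 2+5+6+9+10+14+16 = 62.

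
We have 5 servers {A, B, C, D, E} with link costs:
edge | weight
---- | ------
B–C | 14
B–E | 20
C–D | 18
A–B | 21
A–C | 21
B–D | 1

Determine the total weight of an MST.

56

Kruskal: consider edges lightest-first.
B–D (1): add. Components now {A} {B,D} {C} {E}
B–C (14): add. Components now {A} {B,C,D} {E}
C–D (18): skip — C and D already connected.
B–E (20): add. Components now {A} {B,C,D,E}
A–B (21): add. Components now {A,B,C,D,E}
MST edges: B–D, B–C, B–E, A–B; total weight 1+14+20+21 = 56.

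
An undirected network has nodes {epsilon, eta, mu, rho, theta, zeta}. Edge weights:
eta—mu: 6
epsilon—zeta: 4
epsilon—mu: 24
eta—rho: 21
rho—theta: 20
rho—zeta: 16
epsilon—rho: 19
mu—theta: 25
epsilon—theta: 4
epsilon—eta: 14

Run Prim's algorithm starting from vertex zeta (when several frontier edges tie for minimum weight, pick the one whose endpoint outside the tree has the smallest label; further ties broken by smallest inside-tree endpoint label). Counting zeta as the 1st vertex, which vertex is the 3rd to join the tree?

Grow the tree from zeta using Prim:
Step 1: frontier [epsilon—zeta 4, rho—zeta 16] → take epsilon—zeta (4); add epsilon.
Step 2: frontier [epsilon—theta 4, epsilon—eta 14, epsilon—rho 19, epsilon—mu 24, rho—zeta 16] → take epsilon—theta (4); add theta.
Step 3: frontier [epsilon—eta 14, epsilon—rho 19, epsilon—mu 24, rho—theta 20, mu—theta 25, rho—zeta 16] → take epsilon—eta (14); add eta.
Step 4: frontier [epsilon—rho 19, epsilon—mu 24, eta—mu 6, eta—rho 21, rho—theta 20, mu—theta 25, rho—zeta 16] → take eta—mu (6); add mu.
Step 5: frontier [epsilon—rho 19, eta—rho 21, rho—theta 20, rho—zeta 16] → take rho—zeta (16); add rho.
Vertex order: zeta, epsilon, theta, eta, mu, rho. The 3rd vertex is theta.

theta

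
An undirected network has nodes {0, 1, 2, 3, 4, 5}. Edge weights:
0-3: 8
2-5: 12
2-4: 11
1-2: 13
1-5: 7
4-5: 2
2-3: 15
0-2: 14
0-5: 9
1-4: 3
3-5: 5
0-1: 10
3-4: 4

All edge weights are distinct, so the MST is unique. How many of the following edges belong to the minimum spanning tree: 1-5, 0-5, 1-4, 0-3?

Kruskal: consider edges lightest-first.
4-5 (2): add. Components now {0} {1} {2} {3} {4,5}
1-4 (3): add. Components now {0} {1,4,5} {2} {3}
3-4 (4): add. Components now {0} {1,3,4,5} {2}
3-5 (5): skip — 3 and 5 already connected.
1-5 (7): skip — 1 and 5 already connected.
0-3 (8): add. Components now {0,1,3,4,5} {2}
0-5 (9): skip — 0 and 5 already connected.
0-1 (10): skip — 0 and 1 already connected.
2-4 (11): add. Components now {0,1,2,3,4,5}
MST edge set: {4-5, 1-4, 3-4, 0-3, 2-4}.
Of the listed edges, {1-4, 0-3} are in the MST → 2.

2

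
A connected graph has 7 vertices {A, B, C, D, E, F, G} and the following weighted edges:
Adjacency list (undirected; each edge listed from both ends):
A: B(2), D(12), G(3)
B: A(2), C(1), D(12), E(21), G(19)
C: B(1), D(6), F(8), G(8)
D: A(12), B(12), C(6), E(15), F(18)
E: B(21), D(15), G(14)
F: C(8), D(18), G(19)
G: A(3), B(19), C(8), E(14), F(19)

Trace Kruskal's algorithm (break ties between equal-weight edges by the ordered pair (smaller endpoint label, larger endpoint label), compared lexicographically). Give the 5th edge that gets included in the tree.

Kruskal's algorithm — process edges by increasing weight (ties by edge label):
B-C (1): add. Components now {A} {B,C} {D} {E} {F} {G}
A-B (2): add. Components now {A,B,C} {D} {E} {F} {G}
A-G (3): add. Components now {A,B,C,G} {D} {E} {F}
C-D (6): add. Components now {A,B,C,D,G} {E} {F}
C-F (8): add. Components now {A,B,C,D,F,G} {E}
C-G (8): skip — C and G already connected.
A-D (12): skip — A and D already connected.
B-D (12): skip — B and D already connected.
E-G (14): add. Components now {A,B,C,D,E,F,G}
The 5th edge added is C-F.

C-F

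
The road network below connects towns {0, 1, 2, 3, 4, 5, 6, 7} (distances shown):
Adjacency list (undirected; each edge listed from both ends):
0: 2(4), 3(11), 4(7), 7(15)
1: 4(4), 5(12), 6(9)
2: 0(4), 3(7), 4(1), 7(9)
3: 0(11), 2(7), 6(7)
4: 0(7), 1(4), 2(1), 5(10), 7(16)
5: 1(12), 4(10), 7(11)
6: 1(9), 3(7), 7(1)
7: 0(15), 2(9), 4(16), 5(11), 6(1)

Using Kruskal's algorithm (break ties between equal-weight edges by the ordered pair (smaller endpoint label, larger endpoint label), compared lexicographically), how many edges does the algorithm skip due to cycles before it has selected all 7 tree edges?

3

Sort edges by weight, then run Kruskal:
2-4 (1): add — endpoints in different components.
6-7 (1): add — endpoints in different components.
0-2 (4): add — endpoints in different components.
1-4 (4): add — endpoints in different components.
0-4 (7): skip — 0 and 4 already connected.
2-3 (7): add — endpoints in different components.
3-6 (7): add — endpoints in different components.
1-6 (9): skip — 1 and 6 already connected.
2-7 (9): skip — 2 and 7 already connected.
4-5 (10): add — endpoints in different components.
Edges rejected before the tree was complete: 3.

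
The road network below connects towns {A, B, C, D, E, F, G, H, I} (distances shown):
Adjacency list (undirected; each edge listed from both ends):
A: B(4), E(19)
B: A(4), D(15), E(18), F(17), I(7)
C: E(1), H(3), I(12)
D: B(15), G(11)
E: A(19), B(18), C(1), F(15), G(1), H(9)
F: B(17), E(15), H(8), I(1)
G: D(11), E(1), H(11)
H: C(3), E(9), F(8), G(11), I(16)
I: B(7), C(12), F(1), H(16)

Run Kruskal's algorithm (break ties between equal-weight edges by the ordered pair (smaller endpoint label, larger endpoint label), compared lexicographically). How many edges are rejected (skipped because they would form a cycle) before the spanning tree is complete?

1

Kruskal's algorithm — process edges by increasing weight (ties by edge label):
C-E (1): add — endpoints in different components.
E-G (1): add — endpoints in different components.
F-I (1): add — endpoints in different components.
C-H (3): add — endpoints in different components.
A-B (4): add — endpoints in different components.
B-I (7): add — endpoints in different components.
F-H (8): add — endpoints in different components.
E-H (9): skip — E and H already connected.
D-G (11): add — endpoints in different components.
Edges rejected before the tree was complete: 1.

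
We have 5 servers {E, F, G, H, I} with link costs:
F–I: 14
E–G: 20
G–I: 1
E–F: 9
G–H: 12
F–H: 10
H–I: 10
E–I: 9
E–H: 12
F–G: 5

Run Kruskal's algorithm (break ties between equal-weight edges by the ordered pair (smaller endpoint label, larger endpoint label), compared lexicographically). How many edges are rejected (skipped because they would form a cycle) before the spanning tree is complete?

1

Kruskal: consider edges lightest-first.
G–I (1): add. Components now {E} {F} {G,I} {H}
F–G (5): add. Components now {E} {F,G,I} {H}
E–F (9): add. Components now {E,F,G,I} {H}
E–I (9): skip — E and I already connected.
F–H (10): add. Components now {E,F,G,H,I}
Edges rejected before the tree was complete: 1.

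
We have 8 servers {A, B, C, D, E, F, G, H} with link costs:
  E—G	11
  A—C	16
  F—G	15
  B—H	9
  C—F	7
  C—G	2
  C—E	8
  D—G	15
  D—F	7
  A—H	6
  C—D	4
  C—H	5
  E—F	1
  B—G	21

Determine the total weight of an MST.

Grow the tree from G using Prim:
Step 1: cheapest edge leaving the tree is C—G (2); add C.
Step 2: cheapest edge leaving the tree is C—D (4); add D.
Step 3: cheapest edge leaving the tree is C—H (5); add H.
Step 4: cheapest edge leaving the tree is A—H (6); add A.
Step 5: cheapest edge leaving the tree is C—F (7); add F.
Step 6: cheapest edge leaving the tree is E—F (1); add E.
Step 7: cheapest edge leaving the tree is B—H (9); add B.
MST edges: C—G, C—D, C—H, A—H, C—F, E—F, B—H; total weight 2+4+5+6+7+1+9 = 34.

34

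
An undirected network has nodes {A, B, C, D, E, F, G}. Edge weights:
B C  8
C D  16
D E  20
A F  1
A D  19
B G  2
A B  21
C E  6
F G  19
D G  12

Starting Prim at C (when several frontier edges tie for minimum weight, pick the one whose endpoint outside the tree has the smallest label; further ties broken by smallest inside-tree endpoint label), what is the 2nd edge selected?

Prim, starting at C.
Step 1: cheapest edge leaving the tree is C E (6); add E.
Step 2: cheapest edge leaving the tree is B C (8); add B.
Step 3: cheapest edge leaving the tree is B G (2); add G.
Step 4: cheapest edge leaving the tree is D G (12); add D.
Step 5: cheapest edge leaving the tree is A D (19); add A.
Step 6: cheapest edge leaving the tree is A F (1); add F.
The 2nd edge added is B C.

B-C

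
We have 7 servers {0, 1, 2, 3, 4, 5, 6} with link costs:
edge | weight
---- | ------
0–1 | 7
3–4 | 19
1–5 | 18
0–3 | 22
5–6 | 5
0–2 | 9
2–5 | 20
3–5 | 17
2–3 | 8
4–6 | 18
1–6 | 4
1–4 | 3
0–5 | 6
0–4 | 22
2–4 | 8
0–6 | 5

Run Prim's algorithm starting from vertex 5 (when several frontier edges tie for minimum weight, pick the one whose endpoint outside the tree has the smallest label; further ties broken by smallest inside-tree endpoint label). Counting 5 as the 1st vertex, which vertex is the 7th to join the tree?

3

Prim's algorithm from 5:
Step 1: cheapest edge leaving the tree is 5–6 (5); add 6.
Step 2: cheapest edge leaving the tree is 1–6 (4); add 1.
Step 3: cheapest edge leaving the tree is 1–4 (3); add 4.
Step 4: cheapest edge leaving the tree is 0–6 (5); add 0.
Step 5: cheapest edge leaving the tree is 2–4 (8); add 2.
Step 6: cheapest edge leaving the tree is 2–3 (8); add 3.
Vertex order: 5, 6, 1, 4, 0, 2, 3. The 7th vertex is 3.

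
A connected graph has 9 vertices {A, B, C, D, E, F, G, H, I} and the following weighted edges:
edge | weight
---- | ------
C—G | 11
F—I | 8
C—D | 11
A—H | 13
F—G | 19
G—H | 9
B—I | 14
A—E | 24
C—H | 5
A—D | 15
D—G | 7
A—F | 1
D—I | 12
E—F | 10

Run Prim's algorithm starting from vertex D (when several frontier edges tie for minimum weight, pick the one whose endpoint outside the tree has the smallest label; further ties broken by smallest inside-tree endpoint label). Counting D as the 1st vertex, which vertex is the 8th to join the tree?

Prim, starting at D.
Step 1: frontier [D—G 7, C—D 11, D—I 12, A—D 15] → take D—G (7); add G.
Step 2: frontier [C—D 11, D—I 12, A—D 15, G—H 9, C—G 11, F—G 19] → take G—H (9); add H.
Step 3: frontier [C—D 11, D—I 12, A—D 15, C—G 11, F—G 19, C—H 5, A—H 13] → take C—H (5); add C.
Step 4: frontier [D—I 12, A—D 15, F—G 19, A—H 13] → take D—I (12); add I.
Step 5: frontier [A—D 15, F—G 19, A—H 13, F—I 8, B—I 14] → take F—I (8); add F.
Step 6: frontier [A—D 15, A—F 1, E—F 10, A—H 13, B—I 14] → take A—F (1); add A.
Step 7: frontier [A—E 24, E—F 10, B—I 14] → take E—F (10); add E.
Step 8: frontier [B—I 14] → take B—I (14); add B.
Vertex order: D, G, H, C, I, F, A, E, B. The 8th vertex is E.

E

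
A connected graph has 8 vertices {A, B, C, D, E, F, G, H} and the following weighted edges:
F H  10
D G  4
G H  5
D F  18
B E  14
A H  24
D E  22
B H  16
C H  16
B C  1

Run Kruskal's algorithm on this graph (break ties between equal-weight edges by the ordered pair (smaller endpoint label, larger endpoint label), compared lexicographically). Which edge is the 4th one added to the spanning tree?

Kruskal's algorithm — process edges by increasing weight (ties by edge label):
B C (1): add — endpoints in different components.
D G (4): add — endpoints in different components.
G H (5): add — endpoints in different components.
F H (10): add — endpoints in different components.
B E (14): add — endpoints in different components.
B H (16): add — endpoints in different components.
C H (16): skip — C and H already connected.
D F (18): skip — D and F already connected.
D E (22): skip — D and E already connected.
A H (24): add — endpoints in different components.
The 4th edge added is F H.

F-H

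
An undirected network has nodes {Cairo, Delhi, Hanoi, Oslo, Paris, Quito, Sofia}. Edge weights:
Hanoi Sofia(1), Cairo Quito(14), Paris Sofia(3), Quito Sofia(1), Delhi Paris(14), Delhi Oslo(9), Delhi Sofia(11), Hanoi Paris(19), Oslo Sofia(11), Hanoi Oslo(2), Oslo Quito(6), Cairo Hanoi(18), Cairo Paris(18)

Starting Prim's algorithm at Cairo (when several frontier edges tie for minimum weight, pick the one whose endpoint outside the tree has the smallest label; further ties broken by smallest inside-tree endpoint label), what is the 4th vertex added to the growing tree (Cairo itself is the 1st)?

Prim's algorithm from Cairo:
Step 1: frontier [Cairo Quito 14, Cairo Hanoi 18, Cairo Paris 18] → take Cairo Quito (14); add Quito.
Step 2: frontier [Cairo Hanoi 18, Cairo Paris 18, Quito Sofia 1, Oslo Quito 6] → take Quito Sofia (1); add Sofia.
Step 3: frontier [Cairo Hanoi 18, Cairo Paris 18, Oslo Quito 6, Hanoi Sofia 1, Paris Sofia 3, Delhi Sofia 11, Oslo Sofia 11] → take Hanoi Sofia (1); add Hanoi.
Step 4: frontier [Cairo Paris 18, Hanoi Oslo 2, Hanoi Paris 19, Oslo Quito 6, Paris Sofia 3, Delhi Sofia 11, Oslo Sofia 11] → take Hanoi Oslo (2); add Oslo.
Step 5: frontier [Cairo Paris 18, Hanoi Paris 19, Delhi Oslo 9, Paris Sofia 3, Delhi Sofia 11] → take Paris Sofia (3); add Paris.
Step 6: frontier [Delhi Oslo 9, Delhi Paris 14, Delhi Sofia 11] → take Delhi Oslo (9); add Delhi.
Vertex order: Cairo, Quito, Sofia, Hanoi, Oslo, Paris, Delhi. The 4th vertex is Hanoi.

Hanoi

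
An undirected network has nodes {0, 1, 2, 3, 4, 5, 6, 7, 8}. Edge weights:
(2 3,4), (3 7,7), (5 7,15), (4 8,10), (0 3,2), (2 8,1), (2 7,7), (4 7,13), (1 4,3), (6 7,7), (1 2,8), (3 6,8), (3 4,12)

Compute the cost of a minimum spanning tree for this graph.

47

Grow the tree from 2 using Prim:
Step 1: cheapest edge leaving the tree is 2 8 (1); add 8.
Step 2: cheapest edge leaving the tree is 2 3 (4); add 3.
Step 3: cheapest edge leaving the tree is 0 3 (2); add 0.
Step 4: cheapest edge leaving the tree is 2 7 (7); add 7.
Step 5: cheapest edge leaving the tree is 6 7 (7); add 6.
Step 6: cheapest edge leaving the tree is 1 2 (8); add 1.
Step 7: cheapest edge leaving the tree is 1 4 (3); add 4.
Step 8: cheapest edge leaving the tree is 5 7 (15); add 5.
MST edges: 2 8, 2 3, 0 3, 2 7, 6 7, 1 2, 1 4, 5 7; total weight 1+4+2+7+7+8+3+15 = 47.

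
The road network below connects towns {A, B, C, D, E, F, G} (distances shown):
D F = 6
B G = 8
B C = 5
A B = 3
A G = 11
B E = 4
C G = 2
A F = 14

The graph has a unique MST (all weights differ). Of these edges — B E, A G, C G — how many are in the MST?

Kruskal: consider edges lightest-first.
C G (2): add. Components now {A} {B} {C,G} {D} {E} {F}
A B (3): add. Components now {A,B} {C,G} {D} {E} {F}
B E (4): add. Components now {A,B,E} {C,G} {D} {F}
B C (5): add. Components now {A,B,C,E,G} {D} {F}
D F (6): add. Components now {A,B,C,E,G} {D,F}
B G (8): skip — B and G already connected.
A G (11): skip — A and G already connected.
A F (14): add. Components now {A,B,C,D,E,F,G}
MST edge set: {C G, A B, B E, B C, D F, A F}.
Of the listed edges, {B E, C G} are in the MST → 2.

2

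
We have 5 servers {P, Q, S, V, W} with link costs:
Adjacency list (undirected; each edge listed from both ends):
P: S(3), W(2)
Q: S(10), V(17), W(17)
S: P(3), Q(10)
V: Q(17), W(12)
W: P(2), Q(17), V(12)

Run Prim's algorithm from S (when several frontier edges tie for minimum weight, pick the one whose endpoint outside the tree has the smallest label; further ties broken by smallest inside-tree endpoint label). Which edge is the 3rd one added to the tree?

Q-S

Grow the tree from S using Prim:
Step 1: frontier [P-S 3, Q-S 10] → take P-S (3); add P.
Step 2: frontier [P-W 2, Q-S 10] → take P-W (2); add W.
Step 3: frontier [Q-S 10, V-W 12, Q-W 17] → take Q-S (10); add Q.
Step 4: frontier [Q-V 17, V-W 12] → take V-W (12); add V.
The 3rd edge added is Q-S.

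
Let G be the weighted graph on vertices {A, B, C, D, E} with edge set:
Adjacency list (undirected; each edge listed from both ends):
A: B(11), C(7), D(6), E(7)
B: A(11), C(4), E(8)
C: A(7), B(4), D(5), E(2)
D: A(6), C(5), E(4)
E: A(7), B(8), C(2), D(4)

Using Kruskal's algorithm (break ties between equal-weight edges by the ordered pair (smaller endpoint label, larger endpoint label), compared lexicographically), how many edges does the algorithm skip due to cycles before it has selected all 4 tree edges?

Kruskal's algorithm — process edges by increasing weight (ties by edge label):
C–E (2): add. Components now {A} {B} {C,E} {D}
B–C (4): add. Components now {A} {B,C,E} {D}
D–E (4): add. Components now {A} {B,C,D,E}
C–D (5): skip — C and D already connected.
A–D (6): add. Components now {A,B,C,D,E}
Edges rejected before the tree was complete: 1.

1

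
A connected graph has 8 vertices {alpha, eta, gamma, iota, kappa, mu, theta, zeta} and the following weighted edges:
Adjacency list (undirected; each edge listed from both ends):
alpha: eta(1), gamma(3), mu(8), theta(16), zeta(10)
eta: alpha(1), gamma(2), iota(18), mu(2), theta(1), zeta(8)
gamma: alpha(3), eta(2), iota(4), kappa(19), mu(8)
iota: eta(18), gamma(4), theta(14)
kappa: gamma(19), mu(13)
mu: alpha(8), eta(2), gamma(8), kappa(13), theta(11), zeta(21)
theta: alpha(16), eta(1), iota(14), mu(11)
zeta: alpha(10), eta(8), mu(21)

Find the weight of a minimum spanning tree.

31

Kruskal: consider edges lightest-first.
alpha—eta (1): add — endpoints in different components.
eta—theta (1): add — endpoints in different components.
eta—gamma (2): add — endpoints in different components.
eta—mu (2): add — endpoints in different components.
alpha—gamma (3): skip — gamma and alpha already connected.
gamma—iota (4): add — endpoints in different components.
alpha—mu (8): skip — mu and alpha already connected.
eta—zeta (8): add — endpoints in different components.
gamma—mu (8): skip — mu and gamma already connected.
alpha—zeta (10): skip — zeta and alpha already connected.
mu—theta (11): skip — theta and mu already connected.
kappa—mu (13): add — endpoints in different components.
MST edges: alpha—eta, eta—theta, eta—gamma, eta—mu, gamma—iota, eta—zeta, kappa—mu; total weight 1+1+2+2+4+8+13 = 31.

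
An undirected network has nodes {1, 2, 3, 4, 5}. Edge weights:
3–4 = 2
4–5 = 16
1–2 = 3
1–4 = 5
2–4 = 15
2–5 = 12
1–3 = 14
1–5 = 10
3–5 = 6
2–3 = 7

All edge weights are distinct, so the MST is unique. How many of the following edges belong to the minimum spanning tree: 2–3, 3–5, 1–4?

2

Kruskal: consider edges lightest-first.
3–4 (2): add — endpoints in different components.
1–2 (3): add — endpoints in different components.
1–4 (5): add — endpoints in different components.
3–5 (6): add — endpoints in different components.
MST edge set: {3–4, 1–2, 1–4, 3–5}.
Of the listed edges, {3–5, 1–4} are in the MST → 2.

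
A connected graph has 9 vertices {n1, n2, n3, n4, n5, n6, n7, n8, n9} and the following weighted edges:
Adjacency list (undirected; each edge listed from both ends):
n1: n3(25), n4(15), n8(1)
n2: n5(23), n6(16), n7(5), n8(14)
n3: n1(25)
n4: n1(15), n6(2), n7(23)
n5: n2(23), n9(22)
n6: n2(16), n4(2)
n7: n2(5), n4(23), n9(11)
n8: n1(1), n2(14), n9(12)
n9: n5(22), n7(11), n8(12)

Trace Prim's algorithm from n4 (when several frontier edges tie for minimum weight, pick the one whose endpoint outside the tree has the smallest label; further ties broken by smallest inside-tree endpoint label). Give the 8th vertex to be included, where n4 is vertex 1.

n5

Grow the tree from n4 using Prim:
Step 1: cheapest edge leaving the tree is n4 n6 (2); add n6.
Step 2: cheapest edge leaving the tree is n1 n4 (15); add n1.
Step 3: cheapest edge leaving the tree is n1 n8 (1); add n8.
Step 4: cheapest edge leaving the tree is n8 n9 (12); add n9.
Step 5: cheapest edge leaving the tree is n7 n9 (11); add n7.
Step 6: cheapest edge leaving the tree is n2 n7 (5); add n2.
Step 7: cheapest edge leaving the tree is n5 n9 (22); add n5.
Step 8: cheapest edge leaving the tree is n1 n3 (25); add n3.
Vertex order: n4, n6, n1, n8, n9, n7, n2, n5, n3. The 8th vertex is n5.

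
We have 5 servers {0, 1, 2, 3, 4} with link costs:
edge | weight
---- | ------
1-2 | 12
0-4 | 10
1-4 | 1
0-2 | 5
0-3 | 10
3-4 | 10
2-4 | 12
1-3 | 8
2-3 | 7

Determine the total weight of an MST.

21

Sort edges by weight, then run Kruskal:
1-4 (1): add — endpoints in different components.
0-2 (5): add — endpoints in different components.
2-3 (7): add — endpoints in different components.
1-3 (8): add — endpoints in different components.
MST edges: 1-4, 0-2, 2-3, 1-3; total weight 1+5+7+8 = 21.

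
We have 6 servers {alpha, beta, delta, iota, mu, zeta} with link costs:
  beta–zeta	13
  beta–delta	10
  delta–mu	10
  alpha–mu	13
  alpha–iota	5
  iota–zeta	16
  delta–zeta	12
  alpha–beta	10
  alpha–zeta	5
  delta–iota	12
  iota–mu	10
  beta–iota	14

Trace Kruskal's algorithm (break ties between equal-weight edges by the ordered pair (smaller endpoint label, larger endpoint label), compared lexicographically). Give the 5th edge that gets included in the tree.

Kruskal: consider edges lightest-first.
alpha–iota (5): add. Components now {alpha,iota} {zeta} {beta} {delta} {mu}
alpha–zeta (5): add. Components now {alpha,iota,zeta} {beta} {delta} {mu}
alpha–beta (10): add. Components now {alpha,beta,iota,zeta} {delta} {mu}
beta–delta (10): add. Components now {alpha,beta,delta,iota,zeta} {mu}
delta–mu (10): add. Components now {alpha,beta,delta,iota,mu,zeta}
The 5th edge added is delta–mu.

delta-mu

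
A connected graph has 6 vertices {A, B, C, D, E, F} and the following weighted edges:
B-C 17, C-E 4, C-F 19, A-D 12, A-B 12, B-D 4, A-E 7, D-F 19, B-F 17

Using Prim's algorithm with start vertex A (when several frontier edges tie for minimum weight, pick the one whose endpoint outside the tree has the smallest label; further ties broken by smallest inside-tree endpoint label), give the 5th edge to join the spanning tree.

Prim, starting at A.
Step 1: cheapest edge leaving the tree is A-E (7); add E.
Step 2: cheapest edge leaving the tree is C-E (4); add C.
Step 3: cheapest edge leaving the tree is A-B (12); add B.
Step 4: cheapest edge leaving the tree is B-D (4); add D.
Step 5: cheapest edge leaving the tree is B-F (17); add F.
The 5th edge added is B-F.

B-F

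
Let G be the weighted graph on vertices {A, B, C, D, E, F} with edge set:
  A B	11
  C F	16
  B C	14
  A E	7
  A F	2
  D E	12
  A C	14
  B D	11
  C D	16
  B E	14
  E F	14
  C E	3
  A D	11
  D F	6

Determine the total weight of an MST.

29

Grow the tree from D using Prim:
Step 1: frontier [D F 6, A D 11, B D 11, D E 12, C D 16] → take D F (6); add F.
Step 2: frontier [A D 11, B D 11, D E 12, C D 16, A F 2, E F 14, C F 16] → take A F (2); add A.
Step 3: frontier [A E 7, A B 11, A C 14, B D 11, D E 12, C D 16, E F 14, C F 16] → take A E (7); add E.
Step 4: frontier [A B 11, A C 14, B D 11, C D 16, C E 3, B E 14, C F 16] → take C E (3); add C.
Step 5: frontier [A B 11, B C 14, B D 11, B E 14] → take A B (11); add B.
MST edges: D F, A F, A E, C E, A B; total weight 6+2+7+3+11 = 29.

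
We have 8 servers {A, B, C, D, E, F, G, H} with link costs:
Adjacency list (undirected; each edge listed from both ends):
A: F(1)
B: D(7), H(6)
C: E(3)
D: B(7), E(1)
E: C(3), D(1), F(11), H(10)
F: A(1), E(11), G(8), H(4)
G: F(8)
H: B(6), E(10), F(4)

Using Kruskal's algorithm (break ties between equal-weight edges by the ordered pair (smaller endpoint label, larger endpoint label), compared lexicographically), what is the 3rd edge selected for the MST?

Kruskal's algorithm — process edges by increasing weight (ties by edge label):
A—F (1): add — endpoints in different components.
D—E (1): add — endpoints in different components.
C—E (3): add — endpoints in different components.
F—H (4): add — endpoints in different components.
B—H (6): add — endpoints in different components.
B—D (7): add — endpoints in different components.
F—G (8): add — endpoints in different components.
The 3rd edge added is C—E.

C-E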